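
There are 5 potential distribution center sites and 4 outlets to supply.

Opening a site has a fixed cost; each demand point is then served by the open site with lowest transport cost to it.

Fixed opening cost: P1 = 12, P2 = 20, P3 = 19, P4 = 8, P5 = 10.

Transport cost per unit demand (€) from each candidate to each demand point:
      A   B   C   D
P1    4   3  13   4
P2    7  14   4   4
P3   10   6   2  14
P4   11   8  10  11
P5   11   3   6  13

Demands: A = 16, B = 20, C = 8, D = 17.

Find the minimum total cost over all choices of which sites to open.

239

Open {P1, P3}: assign each demand point to its cheapest open site.
  A→P1 16×4=64, B→P1 20×3=60, C→P3 8×2=16, D→P1 17×4=68
  transport cost 208, fixed 31 → total 239.
Compare {P1, P3, P4}: transport cost 208 + fixed 39 = 247.
Compare {P1, P3, P5}: transport cost 208 + fixed 41 = 249.
Compare {P1, P2}: transport cost 224 + fixed 32 = 256.
All other subsets cost ≥ 247. Minimum total cost: 239.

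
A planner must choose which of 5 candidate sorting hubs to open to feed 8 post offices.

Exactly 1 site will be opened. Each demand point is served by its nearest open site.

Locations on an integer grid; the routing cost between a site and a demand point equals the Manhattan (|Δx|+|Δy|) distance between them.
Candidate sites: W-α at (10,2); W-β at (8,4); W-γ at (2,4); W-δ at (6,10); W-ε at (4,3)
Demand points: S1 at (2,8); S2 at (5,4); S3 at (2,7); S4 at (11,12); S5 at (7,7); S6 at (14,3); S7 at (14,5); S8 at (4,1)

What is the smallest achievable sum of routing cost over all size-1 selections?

Open {W-β}.
  S1→W-β 10, S2→W-β 3, S3→W-β 9, S4→W-β 11, S5→W-β 4, S6→W-β 7, S7→W-β 7, S8→W-β 7  ⇒ total 58.
Compare {W-ε}: total 62.
Compare {W-γ}: total 66.
No size-1 selection does better; minimum is 58.

58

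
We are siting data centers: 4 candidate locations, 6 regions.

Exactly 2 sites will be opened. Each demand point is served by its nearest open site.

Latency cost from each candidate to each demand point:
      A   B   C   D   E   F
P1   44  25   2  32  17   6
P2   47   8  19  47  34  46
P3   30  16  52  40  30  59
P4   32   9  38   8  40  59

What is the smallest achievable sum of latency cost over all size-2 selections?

74

Open {P1, P4}.
  A→P4 32, B→P4 9, C→P1 2, D→P4 8, E→P1 17, F→P1 6  ⇒ total 74.
Compare {P1, P3}: total 103.
Compare {P1, P2}: total 109.
No size-2 selection does better; minimum is 74.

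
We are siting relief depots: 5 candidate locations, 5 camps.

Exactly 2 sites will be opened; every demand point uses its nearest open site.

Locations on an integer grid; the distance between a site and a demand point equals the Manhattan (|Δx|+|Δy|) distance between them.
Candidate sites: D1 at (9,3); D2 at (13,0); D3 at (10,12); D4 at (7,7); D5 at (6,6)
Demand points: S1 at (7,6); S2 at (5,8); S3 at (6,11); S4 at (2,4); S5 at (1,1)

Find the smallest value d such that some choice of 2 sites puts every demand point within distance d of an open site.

Open {D1, D3}.
  Farthest demand point is S5 at distance 10 (to D1); all others are ≤ 10.
With {D1, D4} the worst case is 10.
With {D1, D5} the worst case is 10.
No size-2 selection achieves below 10.

10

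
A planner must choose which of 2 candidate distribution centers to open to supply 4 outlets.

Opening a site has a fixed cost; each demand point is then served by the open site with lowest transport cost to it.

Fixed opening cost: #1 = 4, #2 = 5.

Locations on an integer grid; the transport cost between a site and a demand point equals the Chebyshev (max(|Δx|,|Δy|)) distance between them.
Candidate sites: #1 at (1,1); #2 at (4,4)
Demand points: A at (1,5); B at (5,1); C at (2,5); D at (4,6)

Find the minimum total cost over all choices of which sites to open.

15

Open {#2}: assign each demand point to its cheapest open site.
  A→#2 3, B→#2 3, C→#2 2, D→#2 2
  transport cost 10, fixed 5 → total 15.
Compare {#1, #2}: transport cost 10 + fixed 9 = 19.
Compare {#1}: transport cost 17 + fixed 4 = 21.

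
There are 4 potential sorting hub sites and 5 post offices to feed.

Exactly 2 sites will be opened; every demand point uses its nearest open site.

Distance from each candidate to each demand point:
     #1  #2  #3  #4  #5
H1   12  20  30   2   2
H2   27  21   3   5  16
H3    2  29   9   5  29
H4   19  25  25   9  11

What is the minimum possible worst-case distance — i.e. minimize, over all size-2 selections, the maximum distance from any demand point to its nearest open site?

20

Open {H1, H2}.
  Farthest demand point is #2 at distance 20 (to H1); all others are ≤ 20.
With {H1, H3} the worst case is 20.
With {H2, H3} the worst case is 21.
No size-2 selection achieves below 20.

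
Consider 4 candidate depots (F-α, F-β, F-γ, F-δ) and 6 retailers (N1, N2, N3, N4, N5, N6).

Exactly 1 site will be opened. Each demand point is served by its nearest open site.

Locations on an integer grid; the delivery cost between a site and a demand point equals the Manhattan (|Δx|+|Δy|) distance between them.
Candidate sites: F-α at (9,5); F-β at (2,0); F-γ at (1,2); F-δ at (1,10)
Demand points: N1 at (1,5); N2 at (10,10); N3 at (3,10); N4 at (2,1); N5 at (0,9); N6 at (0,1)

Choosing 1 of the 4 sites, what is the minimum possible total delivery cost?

Open {F-δ}.
  N1→F-δ 5, N2→F-δ 9, N3→F-δ 2, N4→F-δ 10, N5→F-δ 2, N6→F-δ 10  ⇒ total 38.
Compare {F-γ}: total 42.
Compare {F-β}: total 50.
No size-1 selection does better; minimum is 38.

38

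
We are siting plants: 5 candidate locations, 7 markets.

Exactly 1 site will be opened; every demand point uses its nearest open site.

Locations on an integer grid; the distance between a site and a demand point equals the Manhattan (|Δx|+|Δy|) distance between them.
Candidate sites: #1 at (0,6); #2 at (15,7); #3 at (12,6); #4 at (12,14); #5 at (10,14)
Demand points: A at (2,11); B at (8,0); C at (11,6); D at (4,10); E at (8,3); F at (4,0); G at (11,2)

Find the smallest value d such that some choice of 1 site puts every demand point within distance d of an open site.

Open {#1}.
  Farthest demand point is G at distance 15 (to #1); all others are ≤ 15.
With {#3} the worst case is 15.
With {#2} the worst case is 18.
No size-1 selection achieves below 15.

15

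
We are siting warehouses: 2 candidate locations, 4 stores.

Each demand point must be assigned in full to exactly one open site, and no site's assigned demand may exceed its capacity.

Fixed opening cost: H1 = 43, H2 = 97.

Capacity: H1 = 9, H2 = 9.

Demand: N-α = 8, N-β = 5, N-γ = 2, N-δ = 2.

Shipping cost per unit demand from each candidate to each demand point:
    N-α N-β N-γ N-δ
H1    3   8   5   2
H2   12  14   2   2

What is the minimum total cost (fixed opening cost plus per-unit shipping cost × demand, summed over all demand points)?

Open {H1, H2}; cheapest assignment that respects the capacities:
  H1 (cap 9, load 8): N-α — cost 8×3 = 24
  H2 (cap 9, load 9): N-β, N-γ, N-δ — cost 5×14 + 2×2 + 2×2 = 78
  Shipping 102, fixed 140 → total 242.
  Any other capacity-feasible assignment to {H1, H2} ships for at least 102.
Total demand is 17 and no other set of sites has combined capacity ≥ 17, so {H1, H2} is the only feasible choice of open sites. Minimum: 242.

242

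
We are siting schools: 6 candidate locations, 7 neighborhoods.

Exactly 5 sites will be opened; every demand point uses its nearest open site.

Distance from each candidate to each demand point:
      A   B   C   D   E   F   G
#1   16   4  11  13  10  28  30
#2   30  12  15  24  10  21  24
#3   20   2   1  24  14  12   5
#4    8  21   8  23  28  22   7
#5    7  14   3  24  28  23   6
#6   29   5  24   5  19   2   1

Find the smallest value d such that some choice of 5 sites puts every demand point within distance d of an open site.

Open {#1, #2, #3, #4, #6}.
  Farthest demand point is E at distance 10 (to #1); all others are ≤ 10.
With {#1, #2, #3, #5, #6} the worst case is 10.
With {#1, #2, #4, #5, #6} the worst case is 10.
No size-5 selection achieves below 10.

10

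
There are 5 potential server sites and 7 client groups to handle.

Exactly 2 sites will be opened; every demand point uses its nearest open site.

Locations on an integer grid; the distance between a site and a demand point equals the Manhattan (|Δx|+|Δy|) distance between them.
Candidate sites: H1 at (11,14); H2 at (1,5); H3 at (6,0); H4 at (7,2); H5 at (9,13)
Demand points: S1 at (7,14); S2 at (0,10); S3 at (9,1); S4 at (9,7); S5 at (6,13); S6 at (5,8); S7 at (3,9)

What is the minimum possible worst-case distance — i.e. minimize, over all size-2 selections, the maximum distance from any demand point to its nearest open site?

12

Open {H1, H2}.
  Farthest demand point is S3 at distance 12 (to H2); all others are ≤ 12.
With {H1, H5} the worst case is 12.
With {H2, H4} the worst case is 12.
No size-2 selection achieves below 12.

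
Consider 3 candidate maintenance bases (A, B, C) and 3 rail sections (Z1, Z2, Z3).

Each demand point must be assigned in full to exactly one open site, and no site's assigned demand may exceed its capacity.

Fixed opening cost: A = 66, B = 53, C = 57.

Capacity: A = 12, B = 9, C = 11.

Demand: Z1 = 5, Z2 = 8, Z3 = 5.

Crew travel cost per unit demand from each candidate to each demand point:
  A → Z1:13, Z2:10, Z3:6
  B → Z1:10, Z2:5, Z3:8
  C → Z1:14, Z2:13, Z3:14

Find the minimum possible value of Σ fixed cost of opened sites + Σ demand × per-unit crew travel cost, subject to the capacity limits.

Open {A, B}; cheapest assignment that respects the capacities:
  A (cap 12, load 10): Z1, Z3 — cost 5×13 + 5×6 = 95
  B (cap 9, load 8): Z2 — cost 8×5 = 40
  Shipping 135, fixed 119 → total 254.
  Any other capacity-feasible assignment to {A, B} ships for at least 135.
Compare {B, C}: its best feasible assignment gives total 290.
Compare {A, B, C}: its best feasible assignment gives total 311.
Every other set of open sites that can feasibly serve all demand totals ≥ 290 even under its best assignment. Minimum: 254.

254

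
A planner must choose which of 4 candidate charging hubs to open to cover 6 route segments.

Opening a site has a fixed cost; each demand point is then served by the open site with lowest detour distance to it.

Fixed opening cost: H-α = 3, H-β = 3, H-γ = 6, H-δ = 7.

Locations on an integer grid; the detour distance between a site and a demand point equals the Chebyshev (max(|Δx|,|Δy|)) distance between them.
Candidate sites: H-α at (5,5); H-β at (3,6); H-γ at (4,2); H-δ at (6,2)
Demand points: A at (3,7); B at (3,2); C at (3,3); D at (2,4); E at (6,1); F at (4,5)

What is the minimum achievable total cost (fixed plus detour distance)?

17

Open {H-β, H-γ}: assign each demand point to its cheapest open site.
  A→H-β 1, B→H-γ 1, C→H-γ 1, D→H-β 2, E→H-γ 2, F→H-β 1
  detour distance 8, fixed 9 → total 17.
Compare {H-α}: detour distance 15 + fixed 3 = 18.
Compare {H-α, H-γ}: detour distance 9 + fixed 9 = 18.
Compare {H-β}: detour distance 16 + fixed 3 = 19.
All other subsets cost ≥ 18. Minimum total cost: 17.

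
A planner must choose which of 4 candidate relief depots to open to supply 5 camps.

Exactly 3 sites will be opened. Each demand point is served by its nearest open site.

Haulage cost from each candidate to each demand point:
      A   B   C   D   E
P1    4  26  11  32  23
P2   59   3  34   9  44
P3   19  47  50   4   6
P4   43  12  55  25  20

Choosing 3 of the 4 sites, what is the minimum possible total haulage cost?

Open {P1, P2, P3}.
  A→P1 4, B→P2 3, C→P1 11, D→P3 4, E→P3 6  ⇒ total 28.
Compare {P1, P3, P4}: total 37.
Compare {P1, P2, P4}: total 47.
No size-3 selection does better; minimum is 28.

28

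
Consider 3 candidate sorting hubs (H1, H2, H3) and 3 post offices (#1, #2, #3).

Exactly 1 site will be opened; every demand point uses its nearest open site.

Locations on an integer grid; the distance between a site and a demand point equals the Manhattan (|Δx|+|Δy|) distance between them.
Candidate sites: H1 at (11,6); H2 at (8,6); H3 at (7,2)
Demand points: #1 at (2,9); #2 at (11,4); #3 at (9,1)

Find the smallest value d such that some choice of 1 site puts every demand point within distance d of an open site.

Open {H2}.
  Farthest demand point is #1 at distance 9 (to H2); all others are ≤ 9.
With {H1} the worst case is 12.
With {H3} the worst case is 12.
No size-1 selection achieves below 9.

9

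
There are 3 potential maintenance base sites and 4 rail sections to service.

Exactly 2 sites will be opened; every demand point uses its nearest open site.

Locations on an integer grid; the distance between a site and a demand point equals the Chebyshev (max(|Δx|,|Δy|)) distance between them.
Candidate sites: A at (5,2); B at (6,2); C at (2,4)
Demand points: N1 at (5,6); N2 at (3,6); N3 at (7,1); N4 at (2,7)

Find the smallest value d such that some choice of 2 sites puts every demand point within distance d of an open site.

3

Open {A, C}.
  Farthest demand point is N1 at distance 3 (to C); all others are ≤ 3.
With {B, C} the worst case is 3.
With {A, B} the worst case is 5.
No size-2 selection achieves below 3.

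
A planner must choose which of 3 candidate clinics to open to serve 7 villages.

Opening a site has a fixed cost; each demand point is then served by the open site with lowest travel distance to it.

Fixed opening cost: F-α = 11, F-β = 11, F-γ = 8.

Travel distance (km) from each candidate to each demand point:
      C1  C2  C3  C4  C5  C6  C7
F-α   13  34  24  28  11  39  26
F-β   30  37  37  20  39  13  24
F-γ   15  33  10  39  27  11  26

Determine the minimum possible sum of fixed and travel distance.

Open {F-α, F-γ}: assign each demand point to its cheapest open site.
  C1→F-α 13, C2→F-γ 33, C3→F-γ 10, C4→F-α 28, C5→F-α 11, C6→F-γ 11, C7→F-α 26
  travel distance 132, fixed 19 → total 151.
Compare {F-α, F-β, F-γ}: travel distance 122 + fixed 30 = 152.
Compare {F-β, F-γ}: travel distance 140 + fixed 19 = 159.
Compare {F-α, F-β}: travel distance 139 + fixed 22 = 161.
All other subsets cost ≥ 152. Minimum total cost: 151.

151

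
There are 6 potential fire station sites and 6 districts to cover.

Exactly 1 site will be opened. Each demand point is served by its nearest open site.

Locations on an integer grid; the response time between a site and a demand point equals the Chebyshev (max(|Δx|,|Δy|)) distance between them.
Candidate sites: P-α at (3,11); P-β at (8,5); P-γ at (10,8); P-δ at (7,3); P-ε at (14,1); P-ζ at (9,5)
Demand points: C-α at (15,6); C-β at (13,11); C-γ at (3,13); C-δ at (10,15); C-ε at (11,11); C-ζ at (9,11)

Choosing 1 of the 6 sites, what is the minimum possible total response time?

28

Open {P-γ}.
  C-α→P-γ 5, C-β→P-γ 3, C-γ→P-γ 7, C-δ→P-γ 7, C-ε→P-γ 3, C-ζ→P-γ 3  ⇒ total 28.
Compare {P-ζ}: total 42.
Compare {P-β}: total 43.
No size-1 selection does better; minimum is 28.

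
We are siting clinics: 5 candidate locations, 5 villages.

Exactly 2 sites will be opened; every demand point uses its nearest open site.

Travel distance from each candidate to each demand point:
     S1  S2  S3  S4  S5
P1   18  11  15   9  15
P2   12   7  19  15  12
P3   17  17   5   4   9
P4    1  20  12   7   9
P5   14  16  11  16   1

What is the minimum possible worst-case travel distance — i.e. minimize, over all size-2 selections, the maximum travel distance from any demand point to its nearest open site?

12

Open {P1, P4}.
  Farthest demand point is S3 at travel distance 12 (to P4); all others are ≤ 12.
With {P2, P3} the worst case is 12.
With {P2, P4} the worst case is 12.
No size-2 selection achieves below 12.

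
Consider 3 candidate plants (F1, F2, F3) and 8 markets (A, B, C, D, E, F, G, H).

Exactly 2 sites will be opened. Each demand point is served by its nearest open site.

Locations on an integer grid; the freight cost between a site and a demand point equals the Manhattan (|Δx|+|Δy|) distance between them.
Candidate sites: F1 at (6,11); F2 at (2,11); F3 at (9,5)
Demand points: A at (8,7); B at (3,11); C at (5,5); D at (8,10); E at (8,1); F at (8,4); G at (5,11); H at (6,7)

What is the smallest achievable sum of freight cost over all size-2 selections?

Open {F1, F3}.
  A→F3 3, B→F1 3, C→F3 4, D→F1 3, E→F3 5, F→F3 2, G→F1 1, H→F1 4  ⇒ total 25.
Compare {F2, F3}: total 29.
Compare {F1, F2}: total 43.

25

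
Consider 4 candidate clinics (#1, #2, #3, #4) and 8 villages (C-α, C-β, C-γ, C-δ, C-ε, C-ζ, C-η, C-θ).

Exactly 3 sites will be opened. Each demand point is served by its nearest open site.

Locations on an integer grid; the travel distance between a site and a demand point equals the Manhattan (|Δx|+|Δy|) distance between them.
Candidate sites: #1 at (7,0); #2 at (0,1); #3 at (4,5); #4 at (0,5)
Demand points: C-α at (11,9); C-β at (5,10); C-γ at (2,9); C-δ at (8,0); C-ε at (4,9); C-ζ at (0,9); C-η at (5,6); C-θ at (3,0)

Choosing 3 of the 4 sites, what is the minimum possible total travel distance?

38

Open {#1, #3, #4}.
  C-α→#3 11, C-β→#3 6, C-γ→#3 6, C-δ→#1 1, C-ε→#3 4, C-ζ→#4 4, C-η→#3 2, C-θ→#1 4  ⇒ total 38.
Compare {#1, #2, #3}: total 42.
Compare {#2, #3, #4}: total 46.
No size-3 selection does better; minimum is 38.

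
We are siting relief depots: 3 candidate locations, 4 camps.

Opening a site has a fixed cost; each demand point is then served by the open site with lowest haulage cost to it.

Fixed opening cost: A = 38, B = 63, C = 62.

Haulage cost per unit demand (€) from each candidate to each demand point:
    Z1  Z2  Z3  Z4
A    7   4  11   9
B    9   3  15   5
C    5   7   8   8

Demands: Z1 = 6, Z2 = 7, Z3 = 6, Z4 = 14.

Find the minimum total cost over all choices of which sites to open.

294

Open {B, C}: assign each demand point to its cheapest open site.
  Z1→C 6×5=30, Z2→B 7×3=21, Z3→C 6×8=48, Z4→B 14×5=70
  haulage cost 169, fixed 125 → total 294.
Compare {B}: haulage cost 235 + fixed 63 = 298.
Compare {A}: haulage cost 262 + fixed 38 = 300.
Compare {A, B}: haulage cost 199 + fixed 101 = 300.
All other subsets cost ≥ 298. Minimum total cost: 294.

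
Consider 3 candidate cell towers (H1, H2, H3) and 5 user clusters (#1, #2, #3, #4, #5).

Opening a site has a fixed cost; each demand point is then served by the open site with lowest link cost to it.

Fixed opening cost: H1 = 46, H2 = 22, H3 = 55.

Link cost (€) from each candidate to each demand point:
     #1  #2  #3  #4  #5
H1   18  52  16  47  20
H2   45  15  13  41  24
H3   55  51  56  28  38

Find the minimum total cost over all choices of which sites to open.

160

Open {H2}: assign each demand point to its cheapest open site.
  #1→H2 45, #2→H2 15, #3→H2 13, #4→H2 41, #5→H2 24
  link cost 138, fixed 22 → total 160.
Compare {H1, H2}: link cost 107 + fixed 68 = 175.
Compare {H1}: link cost 153 + fixed 46 = 199.
Compare {H2, H3}: link cost 125 + fixed 77 = 202.
All other subsets cost ≥ 175. Minimum total cost: 160.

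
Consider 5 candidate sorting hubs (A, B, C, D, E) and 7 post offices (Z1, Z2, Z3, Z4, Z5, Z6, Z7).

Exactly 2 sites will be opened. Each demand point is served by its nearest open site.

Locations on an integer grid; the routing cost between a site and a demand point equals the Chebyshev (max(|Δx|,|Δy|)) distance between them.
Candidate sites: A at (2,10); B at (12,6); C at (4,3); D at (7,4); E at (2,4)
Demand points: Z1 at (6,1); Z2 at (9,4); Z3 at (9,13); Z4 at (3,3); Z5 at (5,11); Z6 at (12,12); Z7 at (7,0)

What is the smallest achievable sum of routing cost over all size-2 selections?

Open {B, C}.
  Z1→C 2, Z2→B 3, Z3→B 7, Z4→C 1, Z5→B 7, Z6→B 6, Z7→C 3  ⇒ total 29.
Compare {A, C}: total 30.
Compare {A, D}: total 31.
No size-2 selection does better; minimum is 29.

29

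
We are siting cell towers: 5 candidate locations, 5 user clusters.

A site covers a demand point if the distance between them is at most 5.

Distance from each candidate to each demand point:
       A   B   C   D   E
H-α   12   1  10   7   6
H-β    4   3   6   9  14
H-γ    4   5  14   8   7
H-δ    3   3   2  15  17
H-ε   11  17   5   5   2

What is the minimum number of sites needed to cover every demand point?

Coverage sets (demand points within 5 of each site):
  H-α: {B}
  H-β: {A, B}
  H-γ: {A, B}
  H-δ: {A, B, C}
  H-ε: {C, D, E}
No single site covers all 5 demand points.
But {H-β, H-ε} covers everything, so the minimum is 2.

2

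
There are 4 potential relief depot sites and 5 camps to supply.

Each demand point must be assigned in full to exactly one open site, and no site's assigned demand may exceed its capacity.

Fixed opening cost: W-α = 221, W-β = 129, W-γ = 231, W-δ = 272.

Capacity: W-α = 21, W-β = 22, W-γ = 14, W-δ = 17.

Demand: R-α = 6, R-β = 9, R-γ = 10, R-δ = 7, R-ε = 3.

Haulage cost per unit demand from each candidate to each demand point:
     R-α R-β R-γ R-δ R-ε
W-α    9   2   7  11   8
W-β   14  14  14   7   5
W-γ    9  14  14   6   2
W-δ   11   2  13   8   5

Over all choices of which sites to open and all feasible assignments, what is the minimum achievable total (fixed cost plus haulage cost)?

Open {W-α, W-β}; cheapest assignment that respects the capacities:
  W-α (cap 21, load 19): R-β, R-γ — cost 9×2 + 10×7 = 88
  W-β (cap 22, load 16): R-α, R-δ, R-ε — cost 6×14 + 7×7 + 3×5 = 148
  Shipping 236, fixed 350 → total 586.
  Any other capacity-feasible assignment to {W-α, W-β} ships for at least 236.
Compare {W-β, W-δ}: its best feasible assignment gives total 689.
Compare {W-α, W-δ}: its best feasible assignment gives total 715.
Every other set of open sites that can feasibly serve all demand totals ≥ 689 even under its best assignment. Minimum: 586.

586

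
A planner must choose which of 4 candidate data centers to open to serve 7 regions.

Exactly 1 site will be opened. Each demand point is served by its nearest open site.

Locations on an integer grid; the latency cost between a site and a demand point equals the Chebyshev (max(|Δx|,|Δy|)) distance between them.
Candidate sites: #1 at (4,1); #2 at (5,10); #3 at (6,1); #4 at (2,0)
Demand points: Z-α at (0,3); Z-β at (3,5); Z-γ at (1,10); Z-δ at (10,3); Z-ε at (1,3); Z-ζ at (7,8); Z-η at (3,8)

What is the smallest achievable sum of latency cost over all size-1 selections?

34

Open {#2}.
  Z-α→#2 7, Z-β→#2 5, Z-γ→#2 4, Z-δ→#2 7, Z-ε→#2 7, Z-ζ→#2 2, Z-η→#2 2  ⇒ total 34.
Compare {#1}: total 40.
Compare {#3}: total 42.
No size-1 selection does better; minimum is 34.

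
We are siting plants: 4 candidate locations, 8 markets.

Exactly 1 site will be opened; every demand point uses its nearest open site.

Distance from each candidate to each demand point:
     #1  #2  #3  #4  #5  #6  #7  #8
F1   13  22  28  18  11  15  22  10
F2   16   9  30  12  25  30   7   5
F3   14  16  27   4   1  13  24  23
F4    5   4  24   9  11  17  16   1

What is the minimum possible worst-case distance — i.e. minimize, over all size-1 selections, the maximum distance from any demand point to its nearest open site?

Open {F4}.
  Farthest demand point is #3 at distance 24 (to F4); all others are ≤ 24.
With {F3} the worst case is 27.
With {F1} the worst case is 28.
No size-1 selection achieves below 24.

24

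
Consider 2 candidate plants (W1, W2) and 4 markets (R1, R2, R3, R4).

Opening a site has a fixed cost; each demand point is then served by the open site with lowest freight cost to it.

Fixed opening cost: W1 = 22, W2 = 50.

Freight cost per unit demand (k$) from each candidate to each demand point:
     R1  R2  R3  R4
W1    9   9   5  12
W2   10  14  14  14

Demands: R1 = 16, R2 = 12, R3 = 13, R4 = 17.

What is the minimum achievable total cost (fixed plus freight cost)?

Open {W1}: assign each demand point to its cheapest open site.
  R1→W1 16×9=144, R2→W1 12×9=108, R3→W1 13×5=65, R4→W1 17×12=204
  freight cost 521, fixed 22 → total 543.
Compare {W1, W2}: freight cost 521 + fixed 72 = 593.
Compare {W2}: freight cost 748 + fixed 50 = 798.

543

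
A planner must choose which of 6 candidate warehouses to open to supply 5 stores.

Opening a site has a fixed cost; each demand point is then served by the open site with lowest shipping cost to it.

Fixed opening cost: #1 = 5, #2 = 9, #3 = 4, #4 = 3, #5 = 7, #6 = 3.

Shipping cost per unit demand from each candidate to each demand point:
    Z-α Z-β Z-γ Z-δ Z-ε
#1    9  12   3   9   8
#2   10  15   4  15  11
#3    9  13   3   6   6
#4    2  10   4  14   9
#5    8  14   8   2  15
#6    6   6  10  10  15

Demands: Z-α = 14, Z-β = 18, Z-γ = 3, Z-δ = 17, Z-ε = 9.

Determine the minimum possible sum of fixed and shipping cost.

Open {#3, #4, #5, #6}: assign each demand point to its cheapest open site.
  Z-α→#4 14×2=28, Z-β→#6 18×6=108, Z-γ→#3 3×3=9, Z-δ→#5 17×2=34, Z-ε→#3 9×6=54
  shipping cost 233, fixed 17 → total 250.
Compare {#1, #3, #4, #5, #6}: shipping cost 233 + fixed 22 = 255.
Compare {#2, #3, #4, #5, #6}: shipping cost 233 + fixed 26 = 259.
Compare {#1, #2, #3, #4, #5, #6}: shipping cost 233 + fixed 31 = 264.
All other subsets cost ≥ 255. Minimum total cost: 250.

250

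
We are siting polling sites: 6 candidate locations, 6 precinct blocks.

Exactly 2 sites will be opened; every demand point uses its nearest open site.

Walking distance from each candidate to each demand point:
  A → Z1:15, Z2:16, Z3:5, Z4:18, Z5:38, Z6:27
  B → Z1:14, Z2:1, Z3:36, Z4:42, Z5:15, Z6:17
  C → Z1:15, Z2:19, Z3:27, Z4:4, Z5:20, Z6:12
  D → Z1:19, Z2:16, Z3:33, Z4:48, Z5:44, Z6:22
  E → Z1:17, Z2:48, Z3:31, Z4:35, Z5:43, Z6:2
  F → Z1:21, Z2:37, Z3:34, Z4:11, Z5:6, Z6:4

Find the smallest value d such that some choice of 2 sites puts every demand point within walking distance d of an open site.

Open {A, F}.
  Farthest demand point is Z2 at walking distance 16 (to A); all others are ≤ 16.
With {A, B} the worst case is 18.
With {A, C} the worst case is 20.
No size-2 selection achieves below 16.

16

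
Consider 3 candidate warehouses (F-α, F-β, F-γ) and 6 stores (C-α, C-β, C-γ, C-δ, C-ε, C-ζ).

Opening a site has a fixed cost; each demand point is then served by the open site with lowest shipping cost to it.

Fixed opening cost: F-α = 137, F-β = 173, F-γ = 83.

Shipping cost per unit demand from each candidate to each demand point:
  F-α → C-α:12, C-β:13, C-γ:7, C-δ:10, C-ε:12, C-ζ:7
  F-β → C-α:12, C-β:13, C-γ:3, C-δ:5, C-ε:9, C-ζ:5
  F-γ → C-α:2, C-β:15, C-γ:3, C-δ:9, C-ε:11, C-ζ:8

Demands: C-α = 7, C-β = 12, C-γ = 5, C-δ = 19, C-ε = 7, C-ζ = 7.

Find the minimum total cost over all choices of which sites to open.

596

Open {F-γ}: assign each demand point to its cheapest open site.
  C-α→F-γ 7×2=14, C-β→F-γ 12×15=180, C-γ→F-γ 5×3=15, C-δ→F-γ 19×9=171, C-ε→F-γ 7×11=77, C-ζ→F-γ 7×8=56
  shipping cost 513, fixed 83 → total 596.
Compare {F-β}: shipping cost 448 + fixed 173 = 621.
Compare {F-β, F-γ}: shipping cost 378 + fixed 256 = 634.
Compare {F-α, F-γ}: shipping cost 482 + fixed 220 = 702.
All other subsets cost ≥ 621. Minimum total cost: 596.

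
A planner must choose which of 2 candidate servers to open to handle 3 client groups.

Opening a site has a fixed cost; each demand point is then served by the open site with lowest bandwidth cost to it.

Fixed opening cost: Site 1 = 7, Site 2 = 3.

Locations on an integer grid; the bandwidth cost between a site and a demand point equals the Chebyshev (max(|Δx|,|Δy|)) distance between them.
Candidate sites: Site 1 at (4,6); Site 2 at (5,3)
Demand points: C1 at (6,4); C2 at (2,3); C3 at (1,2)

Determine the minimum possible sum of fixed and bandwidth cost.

Open {Site 2}: assign each demand point to its cheapest open site.
  C1→Site 2 1, C2→Site 2 3, C3→Site 2 4
  bandwidth cost 8, fixed 3 → total 11.
Compare {Site 1}: bandwidth cost 9 + fixed 7 = 16.
Compare {Site 1, Site 2}: bandwidth cost 8 + fixed 10 = 18.

11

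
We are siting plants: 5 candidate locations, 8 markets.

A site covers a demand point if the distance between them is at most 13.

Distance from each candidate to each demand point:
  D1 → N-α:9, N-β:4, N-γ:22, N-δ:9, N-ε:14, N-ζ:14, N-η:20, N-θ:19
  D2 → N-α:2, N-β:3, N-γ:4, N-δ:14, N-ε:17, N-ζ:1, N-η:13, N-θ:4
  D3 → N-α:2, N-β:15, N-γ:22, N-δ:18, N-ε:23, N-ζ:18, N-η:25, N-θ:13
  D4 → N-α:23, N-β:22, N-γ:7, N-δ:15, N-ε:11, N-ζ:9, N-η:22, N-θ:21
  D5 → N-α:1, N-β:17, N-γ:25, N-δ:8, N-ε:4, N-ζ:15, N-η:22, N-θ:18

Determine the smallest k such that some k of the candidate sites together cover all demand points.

2

Coverage sets (demand points within 13 of each site):
  D1: {N-α, N-β, N-δ}
  D2: {N-α, N-β, N-γ, N-ζ, N-η, N-θ}
  D3: {N-α, N-θ}
  D4: {N-γ, N-ε, N-ζ}
  D5: {N-α, N-δ, N-ε}
No single site covers all 8 demand points.
But {D2, D5} covers everything, so the minimum is 2.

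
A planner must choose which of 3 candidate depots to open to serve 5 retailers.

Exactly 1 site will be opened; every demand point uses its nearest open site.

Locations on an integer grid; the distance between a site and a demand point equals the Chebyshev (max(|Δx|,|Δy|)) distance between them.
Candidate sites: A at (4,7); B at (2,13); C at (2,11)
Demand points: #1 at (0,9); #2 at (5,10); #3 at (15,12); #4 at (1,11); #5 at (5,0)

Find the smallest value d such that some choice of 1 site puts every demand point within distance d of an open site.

Open {A}.
  Farthest demand point is #3 at distance 11 (to A); all others are ≤ 11.
With {B} the worst case is 13.
With {C} the worst case is 13.
No size-1 selection achieves below 11.

11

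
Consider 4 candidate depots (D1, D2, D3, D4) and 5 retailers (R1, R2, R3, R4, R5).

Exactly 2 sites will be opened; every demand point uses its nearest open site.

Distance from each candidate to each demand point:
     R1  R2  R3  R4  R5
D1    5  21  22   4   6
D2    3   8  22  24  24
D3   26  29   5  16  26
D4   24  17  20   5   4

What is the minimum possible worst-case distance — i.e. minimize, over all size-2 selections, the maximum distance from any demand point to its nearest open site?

Open {D1, D4}.
  Farthest demand point is R3 at distance 20 (to D4); all others are ≤ 20.
With {D2, D4} the worst case is 20.
With {D1, D3} the worst case is 21.
No size-2 selection achieves below 20.

20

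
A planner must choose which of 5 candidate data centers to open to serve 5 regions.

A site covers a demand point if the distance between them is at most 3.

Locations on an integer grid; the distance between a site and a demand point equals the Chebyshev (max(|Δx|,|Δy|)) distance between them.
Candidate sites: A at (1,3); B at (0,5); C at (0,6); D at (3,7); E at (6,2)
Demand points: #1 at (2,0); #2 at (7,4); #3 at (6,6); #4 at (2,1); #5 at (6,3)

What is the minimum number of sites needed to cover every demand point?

Coverage sets (demand points within 3 of each site):
  A: {#1, #4}
  B: {}
  C: {}
  D: {#3}
  E: {#2, #5}
No 2 sites suffice: every size-2 union leaves at least one demand point uncovered.
But {A, D, E} covers everything, so the minimum is 3.

3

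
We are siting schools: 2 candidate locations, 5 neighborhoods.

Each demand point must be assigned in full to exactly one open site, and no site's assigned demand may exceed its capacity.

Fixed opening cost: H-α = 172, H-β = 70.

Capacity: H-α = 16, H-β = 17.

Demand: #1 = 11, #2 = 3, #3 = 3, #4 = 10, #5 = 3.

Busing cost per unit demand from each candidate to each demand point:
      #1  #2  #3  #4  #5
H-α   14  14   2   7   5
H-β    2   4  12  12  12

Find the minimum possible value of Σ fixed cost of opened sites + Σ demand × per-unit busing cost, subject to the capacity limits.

367

Open {H-α, H-β}; cheapest assignment that respects the capacities:
  H-α (cap 16, load 16): #3, #4, #5 — cost 3×2 + 10×7 + 3×5 = 91
  H-β (cap 17, load 14): #1, #2 — cost 11×2 + 3×4 = 34
  Shipping 125, fixed 242 → total 367.
  Any other capacity-feasible assignment to {H-α, H-β} ships for at least 125.
Total demand is 30 and no other set of sites has combined capacity ≥ 30, so {H-α, H-β} is the only feasible choice of open sites. Minimum: 367.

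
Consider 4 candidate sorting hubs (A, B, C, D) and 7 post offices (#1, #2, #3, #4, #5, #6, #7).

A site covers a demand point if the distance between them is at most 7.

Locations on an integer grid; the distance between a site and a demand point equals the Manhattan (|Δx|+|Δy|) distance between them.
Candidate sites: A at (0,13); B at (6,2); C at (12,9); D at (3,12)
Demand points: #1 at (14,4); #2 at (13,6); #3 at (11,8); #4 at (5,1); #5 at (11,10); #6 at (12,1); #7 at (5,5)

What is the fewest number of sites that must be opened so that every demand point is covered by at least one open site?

Coverage sets (demand points within 7 of each site):
  A: {}
  B: {#4, #6, #7}
  C: {#1, #2, #3, #5}
  D: {}
No single site covers all 7 demand points.
But {B, C} covers everything, so the minimum is 2.

2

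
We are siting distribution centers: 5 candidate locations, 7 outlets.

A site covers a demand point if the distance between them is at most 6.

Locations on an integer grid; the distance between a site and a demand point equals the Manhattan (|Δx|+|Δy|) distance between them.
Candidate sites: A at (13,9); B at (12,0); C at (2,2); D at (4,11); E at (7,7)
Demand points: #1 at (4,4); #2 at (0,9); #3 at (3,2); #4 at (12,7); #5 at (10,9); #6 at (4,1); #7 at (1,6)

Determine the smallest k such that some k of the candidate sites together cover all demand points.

Coverage sets (demand points within 6 of each site):
  A: {#4, #5}
  B: {}
  C: {#1, #3, #6, #7}
  D: {#2}
  E: {#1, #4, #5}
No 2 sites suffice: every size-2 union leaves at least one demand point uncovered.
But {A, C, D} covers everything, so the minimum is 3.

3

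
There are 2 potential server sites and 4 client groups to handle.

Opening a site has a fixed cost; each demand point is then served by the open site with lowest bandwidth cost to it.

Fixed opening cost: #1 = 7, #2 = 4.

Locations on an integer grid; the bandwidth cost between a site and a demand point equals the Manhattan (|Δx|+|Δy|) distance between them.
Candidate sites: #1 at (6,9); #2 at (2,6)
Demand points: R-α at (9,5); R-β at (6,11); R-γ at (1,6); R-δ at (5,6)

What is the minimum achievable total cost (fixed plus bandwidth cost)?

24

Open {#1, #2}: assign each demand point to its cheapest open site.
  R-α→#1 7, R-β→#1 2, R-γ→#2 1, R-δ→#2 3
  bandwidth cost 13, fixed 11 → total 24.
Compare {#2}: bandwidth cost 21 + fixed 4 = 25.
Compare {#1}: bandwidth cost 21 + fixed 7 = 28.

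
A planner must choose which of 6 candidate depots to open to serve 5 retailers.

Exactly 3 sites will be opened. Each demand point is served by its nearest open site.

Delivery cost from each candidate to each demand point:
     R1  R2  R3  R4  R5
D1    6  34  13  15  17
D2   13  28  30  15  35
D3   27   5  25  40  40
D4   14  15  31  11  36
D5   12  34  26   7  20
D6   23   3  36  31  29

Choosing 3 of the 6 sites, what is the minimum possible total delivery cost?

Open {D1, D5, D6}.
  R1→D1 6, R2→D6 3, R3→D1 13, R4→D5 7, R5→D1 17  ⇒ total 46.
Compare {D1, D3, D5}: total 48.
Compare {D1, D4, D6}: total 50.
No size-3 selection does better; minimum is 46.

46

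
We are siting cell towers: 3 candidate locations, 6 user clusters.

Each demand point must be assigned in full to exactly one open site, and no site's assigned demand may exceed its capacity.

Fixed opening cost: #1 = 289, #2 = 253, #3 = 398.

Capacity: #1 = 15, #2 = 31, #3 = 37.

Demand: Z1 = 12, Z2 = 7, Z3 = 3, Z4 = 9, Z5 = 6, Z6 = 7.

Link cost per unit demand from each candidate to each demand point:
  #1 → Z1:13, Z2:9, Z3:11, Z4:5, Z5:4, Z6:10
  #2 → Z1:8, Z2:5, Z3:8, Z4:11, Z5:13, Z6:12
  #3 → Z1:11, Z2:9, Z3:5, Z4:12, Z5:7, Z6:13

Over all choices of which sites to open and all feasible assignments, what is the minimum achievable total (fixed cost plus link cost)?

Open {#1, #2}; cheapest assignment that respects the capacities:
  #1 (cap 15, load 15): Z4, Z5 — cost 9×5 + 6×4 = 69
  #2 (cap 31, load 29): Z1, Z2, Z3, Z6 — cost 12×8 + 7×5 + 3×8 + 7×12 = 239
  Shipping 308, fixed 542 → total 850.
  Any other capacity-feasible assignment to {#1, #2} ships for at least 308.
Compare {#2, #3}: its best feasible assignment gives total 1029.
Compare {#1, #3}: its best feasible assignment gives total 1057.
Every other set of open sites that can feasibly serve all demand totals ≥ 1029 even under its best assignment. Minimum: 850.

850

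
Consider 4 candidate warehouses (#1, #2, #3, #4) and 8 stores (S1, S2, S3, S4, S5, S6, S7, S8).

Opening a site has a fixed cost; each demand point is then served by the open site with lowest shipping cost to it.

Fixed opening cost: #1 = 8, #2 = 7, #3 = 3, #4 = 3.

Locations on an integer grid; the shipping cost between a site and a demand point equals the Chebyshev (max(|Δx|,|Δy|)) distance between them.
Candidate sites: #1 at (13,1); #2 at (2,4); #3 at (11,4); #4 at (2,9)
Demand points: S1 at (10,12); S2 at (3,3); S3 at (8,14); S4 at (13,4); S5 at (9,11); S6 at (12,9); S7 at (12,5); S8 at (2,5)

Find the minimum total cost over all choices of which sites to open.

Open {#2, #3, #4}: assign each demand point to its cheapest open site.
  S1→#2 8, S2→#2 1, S3→#4 6, S4→#3 2, S5→#2 7, S6→#3 5, S7→#3 1, S8→#2 1
  shipping cost 31, fixed 13 → total 44.
Compare {#2, #3}: shipping cost 35 + fixed 10 = 45.
Compare {#3, #4}: shipping cost 39 + fixed 6 = 45.
Compare {#1, #2, #3, #4}: shipping cost 31 + fixed 21 = 52.
All other subsets cost ≥ 45. Minimum total cost: 44.

44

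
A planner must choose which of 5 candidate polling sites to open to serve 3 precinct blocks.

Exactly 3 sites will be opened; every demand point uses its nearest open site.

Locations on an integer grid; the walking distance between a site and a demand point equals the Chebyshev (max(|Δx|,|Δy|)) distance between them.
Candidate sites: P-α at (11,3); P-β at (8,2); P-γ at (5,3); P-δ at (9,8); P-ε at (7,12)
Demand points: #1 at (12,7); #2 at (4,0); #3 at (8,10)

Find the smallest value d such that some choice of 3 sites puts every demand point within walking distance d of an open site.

Open {P-α, P-γ, P-δ}.
  Farthest demand point is #1 at walking distance 3 (to P-δ); all others are ≤ 3.
With {P-β, P-γ, P-δ} the worst case is 3.
With {P-γ, P-δ, P-ε} the worst case is 3.
No size-3 selection achieves below 3.

3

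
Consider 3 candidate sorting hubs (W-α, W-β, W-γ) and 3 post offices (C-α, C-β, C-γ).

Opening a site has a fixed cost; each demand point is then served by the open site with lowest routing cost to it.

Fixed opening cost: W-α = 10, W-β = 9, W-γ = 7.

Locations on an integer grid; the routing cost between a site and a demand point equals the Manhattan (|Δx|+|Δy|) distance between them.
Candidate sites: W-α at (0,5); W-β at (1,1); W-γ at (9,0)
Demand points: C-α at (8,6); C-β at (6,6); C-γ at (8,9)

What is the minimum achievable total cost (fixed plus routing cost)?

Open {W-γ}: assign each demand point to its cheapest open site.
  C-α→W-γ 7, C-β→W-γ 9, C-γ→W-γ 10
  routing cost 26, fixed 7 → total 33.
Compare {W-α}: routing cost 28 + fixed 10 = 38.
Compare {W-α, W-γ}: routing cost 24 + fixed 17 = 41.
Compare {W-β, W-γ}: routing cost 26 + fixed 16 = 42.
All other subsets cost ≥ 38. Minimum total cost: 33.

33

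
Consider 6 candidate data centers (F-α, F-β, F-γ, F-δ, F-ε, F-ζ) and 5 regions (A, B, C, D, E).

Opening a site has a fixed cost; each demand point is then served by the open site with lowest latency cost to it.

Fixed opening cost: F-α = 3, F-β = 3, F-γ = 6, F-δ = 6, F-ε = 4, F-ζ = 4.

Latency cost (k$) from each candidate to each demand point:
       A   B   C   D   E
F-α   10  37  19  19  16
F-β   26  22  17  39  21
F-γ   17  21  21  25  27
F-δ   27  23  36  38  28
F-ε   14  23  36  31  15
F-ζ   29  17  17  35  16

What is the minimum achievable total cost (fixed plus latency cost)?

86

Open {F-α, F-ζ}: assign each demand point to its cheapest open site.
  A→F-α 10, B→F-ζ 17, C→F-ζ 17, D→F-α 19, E→F-α 16
  latency cost 79, fixed 7 → total 86.
Compare {F-α, F-β, F-ζ}: latency cost 79 + fixed 10 = 89.
Compare {F-α, F-ε, F-ζ}: latency cost 78 + fixed 11 = 89.
Compare {F-α, F-β}: latency cost 84 + fixed 6 = 90.
All other subsets cost ≥ 89. Minimum total cost: 86.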